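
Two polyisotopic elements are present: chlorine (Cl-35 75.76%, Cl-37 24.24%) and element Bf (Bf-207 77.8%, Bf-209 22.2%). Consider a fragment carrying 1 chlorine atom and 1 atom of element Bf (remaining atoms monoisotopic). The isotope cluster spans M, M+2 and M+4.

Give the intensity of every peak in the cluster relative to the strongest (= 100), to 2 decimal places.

Chlorine pattern (n=1): 0.7576 : 0.2424
Element Bf pattern (n=1): 0.7780 : 0.2220
Convolve the two distributions (both contribute in 2-u steps):
  M: 0.7576×0.7780 = 0.589413
  M+2: 0.7576×0.2220 + 0.2424×0.7780 = 0.356774
  M+4: 0.2424×0.2220 = 0.053813
Scale to base peak (0.589413) = 100: 100.00 : 60.53 : 9.13

100.00 : 60.53 : 9.13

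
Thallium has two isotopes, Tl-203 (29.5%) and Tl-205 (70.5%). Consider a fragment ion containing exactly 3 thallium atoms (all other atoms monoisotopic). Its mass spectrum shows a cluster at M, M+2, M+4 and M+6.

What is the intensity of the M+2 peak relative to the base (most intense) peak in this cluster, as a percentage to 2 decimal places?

Term probabilities: M 0.0257, M+2 0.1841, M+4 0.4399, M+6 0.3504. Base peak = M+4.
P(M+4) = C(3,2) × 0.295^1 × 0.705^2 = 3 × 0.2950 × 0.497025 = 0.439867 (base)
P(M+2) = C(3,1) × 0.295^2 × 0.705^1 = 3 × 0.087025 × 0.7050 = 0.184058
Relative intensity = 0.184058 / 0.439867 × 100 = 41.84

41.84%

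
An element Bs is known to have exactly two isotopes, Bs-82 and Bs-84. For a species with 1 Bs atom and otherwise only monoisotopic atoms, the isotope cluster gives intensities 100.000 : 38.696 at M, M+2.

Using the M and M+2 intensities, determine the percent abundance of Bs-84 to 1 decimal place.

27.9%

Write p for the Bs-82 fraction. I(M+2)/I(M) = [C(1,1)·p^0·(1−p)] / p^1 = 1·(1−p)/p = 38.696/100.000 = 0.3870
(1−p)/p = 0.3870/1 = 0.3870  ⇒  p = 1/(1 + 0.3870) = 0.7210
Bs-82: 72.1%, Bs-84: 27.9%.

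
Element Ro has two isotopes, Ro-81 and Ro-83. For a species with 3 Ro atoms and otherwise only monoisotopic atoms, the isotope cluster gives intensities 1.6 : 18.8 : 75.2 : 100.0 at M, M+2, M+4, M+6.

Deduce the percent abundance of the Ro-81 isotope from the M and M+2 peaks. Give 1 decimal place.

Write p for the Ro-81 fraction. I(M+2)/I(M) = [C(3,1)·p^2·(1−p)] / p^3 = 3·(1−p)/p = 18.8/1.6 = 11.7500
(1−p)/p = 11.7500/3 = 3.9167  ⇒  p = 1/(1 + 3.9167) = 0.2034
Ro-81: 20.3%, Ro-83: 79.7%.

20.3%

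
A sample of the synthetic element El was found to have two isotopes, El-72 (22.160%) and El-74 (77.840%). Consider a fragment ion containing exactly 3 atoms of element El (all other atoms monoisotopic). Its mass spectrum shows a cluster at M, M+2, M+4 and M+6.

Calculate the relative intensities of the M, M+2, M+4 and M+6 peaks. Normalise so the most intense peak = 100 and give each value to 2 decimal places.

2.31 : 24.31 : 85.41 : 100.00

Each El atom is independently El-72 (p = 0.22160) or El-74 (q = 0.77840); the cluster is the binomial expansion (p + q)^3.
P(M) = 0.22160^3 = 0.010882
P(M+2) = 3 × 0.22160^2 × 0.77840^1 = 0.114674
P(M+4) = 3 × 0.22160^1 × 0.77840^2 = 0.402807
P(M+6) = 0.77840^3 = 0.471638
The M+6 peak is largest (0.471638); scaling to 100 gives 2.31 : 24.31 : 85.41 : 100.00.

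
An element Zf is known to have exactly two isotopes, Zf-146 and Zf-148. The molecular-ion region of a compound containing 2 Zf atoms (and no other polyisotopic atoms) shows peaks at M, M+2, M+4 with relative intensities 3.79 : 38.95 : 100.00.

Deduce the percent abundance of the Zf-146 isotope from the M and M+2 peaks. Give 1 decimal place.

Let p = fractional abundance of Zf-146. I(M+2)/I(M) = [C(2,1)·p^1·(1−p)] / p^2 = 2·(1−p)/p = 38.95/3.79 = 10.2770
(1−p)/p = 10.2770/2 = 5.1385  ⇒  p = 1/(1 + 5.1385) = 0.1629
Zf-146: 16.3%, Zf-148: 83.7%.

16.3%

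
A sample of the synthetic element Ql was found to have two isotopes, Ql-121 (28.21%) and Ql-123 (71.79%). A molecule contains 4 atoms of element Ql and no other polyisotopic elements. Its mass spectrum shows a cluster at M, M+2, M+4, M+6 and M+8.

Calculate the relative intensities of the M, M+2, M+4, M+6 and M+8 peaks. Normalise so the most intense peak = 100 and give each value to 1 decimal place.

The 4 Ql atoms are independent, so intensities follow the terms of (0.2821 + 0.7179)^4.
P(M) = 0.2821^4 = 0.006333
P(M+2) = 4 × 0.2821^3 × 0.7179^1 = 0.064466
P(M+4) = 6 × 0.2821^2 × 0.7179^2 = 0.246085
P(M+6) = 4 × 0.2821^1 × 0.7179^3 = 0.417499
P(M+8) = 0.7179^4 = 0.265617
The M+6 peak is largest (0.417499); scaling to 100 gives 1.5 : 15.4 : 58.9 : 100.0 : 63.6.

1.5 : 15.4 : 58.9 : 100.0 : 63.6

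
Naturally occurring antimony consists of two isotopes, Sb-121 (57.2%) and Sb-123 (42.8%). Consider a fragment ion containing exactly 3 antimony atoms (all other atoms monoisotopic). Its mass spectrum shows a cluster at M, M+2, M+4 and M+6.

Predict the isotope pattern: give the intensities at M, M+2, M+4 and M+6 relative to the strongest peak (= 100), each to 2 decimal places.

Each Sb atom is independently Sb-121 (p = 0.572) or Sb-123 (q = 0.428); the cluster is the binomial expansion (p + q)^3.
P(M) = 0.572^3 = 0.187149
P(M+2) = 3 × 0.572^2 × 0.428^1 = 0.420104
P(M+4) = 3 × 0.572^1 × 0.428^2 = 0.314344
P(M+6) = 0.428^3 = 0.078403
The M+2 peak is largest (0.420104); scaling to 100 gives 44.55 : 100.00 : 74.83 : 18.66.

44.55 : 100.00 : 74.83 : 18.66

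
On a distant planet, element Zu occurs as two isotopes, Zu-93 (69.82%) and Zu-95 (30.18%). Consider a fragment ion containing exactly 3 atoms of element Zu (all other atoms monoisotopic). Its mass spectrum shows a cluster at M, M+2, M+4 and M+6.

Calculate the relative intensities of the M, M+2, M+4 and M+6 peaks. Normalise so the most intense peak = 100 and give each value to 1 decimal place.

77.1 : 100.0 : 43.2 : 6.2

Expanding (0.6982 + 0.3018)^3:
P(M) = 0.6982^3 = 0.340361
P(M+2) = 3 × 0.6982^2 × 0.3018^1 = 0.441367
P(M+4) = 3 × 0.6982^1 × 0.3018^2 = 0.190783
P(M+6) = 0.3018^3 = 0.027489
The M+2 peak is largest (0.441367); scaling to 100 gives 77.1 : 100.0 : 43.2 : 6.2.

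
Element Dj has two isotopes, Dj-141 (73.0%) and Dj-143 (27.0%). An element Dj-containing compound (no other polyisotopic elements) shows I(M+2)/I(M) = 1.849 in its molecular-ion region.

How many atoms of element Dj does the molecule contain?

5

For n independent Dj atoms, I(M+2)/I(M) = n · (abundance Dj-143) / (abundance Dj-141) = n · 0.270/0.730.
n = 1.849 × 0.730/0.270 = 5.00 ≈ 5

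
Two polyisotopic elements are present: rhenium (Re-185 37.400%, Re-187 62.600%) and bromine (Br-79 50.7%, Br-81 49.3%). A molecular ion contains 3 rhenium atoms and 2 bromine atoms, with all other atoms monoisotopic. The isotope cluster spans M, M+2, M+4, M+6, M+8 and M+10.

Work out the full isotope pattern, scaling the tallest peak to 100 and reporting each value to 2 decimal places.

3.88 : 27.02 : 74.14 : 100.00 : 66.19 : 17.20

Rhenium pattern (n=3): 0.05231362 : 0.26268713 : 0.43968487 : 0.24531438
Bromine pattern (n=2): 0.257049 : 0.499902 : 0.243049
Convolve the two distributions (both contribute in 2-u steps):
  M: 0.05231362×0.257049 = 0.013447
  M+2: 0.05231362×0.499902 + 0.26268713×0.257049 = 0.093675
  M+4: 0.05231362×0.243049 + 0.26268713×0.499902 + 0.43968487×0.257049 = 0.257053
  M+6: 0.26268713×0.243049 + 0.43968487×0.499902 + 0.24531438×0.257049 = 0.346703
  M+8: 0.43968487×0.243049 + 0.24531438×0.499902 = 0.229498
  M+10: 0.24531438×0.243049 = 0.059623
Scale to base peak (0.346703) = 100: 3.88 : 27.02 : 74.14 : 100.00 : 66.19 : 17.20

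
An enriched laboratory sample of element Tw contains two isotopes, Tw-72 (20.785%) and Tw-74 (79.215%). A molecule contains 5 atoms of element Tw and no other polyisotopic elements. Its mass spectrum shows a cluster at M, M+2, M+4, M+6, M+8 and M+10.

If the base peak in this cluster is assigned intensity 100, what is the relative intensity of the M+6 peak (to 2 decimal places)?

Term probabilities: M 0.0004, M+2 0.0074, M+4 0.0563, M+6 0.2147, M+8 0.4092, M+10 0.3119. Base peak = M+8.
P(M+8) = C(5,4) × 0.20785^1 × 0.79215^4 = 5 × 0.20785 × 0.39375829 = 0.409213 (base)
P(M+6) = C(5,3) × 0.20785^2 × 0.79215^3 = 10 × 0.04320162 × 0.49707541 = 0.214745
Relative intensity = 0.214745 / 0.409213 × 100 = 52.48

52.48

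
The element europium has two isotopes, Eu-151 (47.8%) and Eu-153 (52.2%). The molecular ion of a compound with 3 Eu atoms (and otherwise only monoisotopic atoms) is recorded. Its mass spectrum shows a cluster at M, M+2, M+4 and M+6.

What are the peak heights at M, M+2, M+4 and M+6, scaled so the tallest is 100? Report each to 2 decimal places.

The 3 Eu atoms are independent, so intensities follow the terms of (0.478 + 0.522)^3.
P(M) = 0.478^3 = 0.109215
P(M+2) = 3 × 0.478^2 × 0.522^1 = 0.357806
P(M+4) = 3 × 0.478^1 × 0.522^2 = 0.390742
P(M+6) = 0.522^3 = 0.142237
The M+4 peak is largest (0.390742); scaling to 100 gives 27.95 : 91.57 : 100.00 : 36.40.

27.95 : 91.57 : 100.00 : 36.40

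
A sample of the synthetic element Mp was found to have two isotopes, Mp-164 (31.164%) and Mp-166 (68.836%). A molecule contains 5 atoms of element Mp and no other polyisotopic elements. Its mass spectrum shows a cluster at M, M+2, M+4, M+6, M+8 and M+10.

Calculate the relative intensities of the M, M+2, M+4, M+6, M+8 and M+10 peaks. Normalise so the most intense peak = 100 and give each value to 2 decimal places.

0.84 : 9.28 : 40.99 : 90.55 : 100.00 : 44.18

The 5 Mp atoms are independent, so intensities follow the terms of (0.31164 + 0.68836)^5.
P(M) = 0.31164^5 = 0.002939
P(M+2) = 5 × 0.31164^4 × 0.68836^1 = 0.032464
P(M+4) = 10 × 0.31164^3 × 0.68836^2 = 0.143414
P(M+6) = 10 × 0.31164^2 × 0.68836^3 = 0.316777
P(M+8) = 5 × 0.31164^1 × 0.68836^4 = 0.349853
P(M+10) = 0.68836^5 = 0.154553
The M+8 peak is largest (0.349853); scaling to 100 gives 0.84 : 9.28 : 40.99 : 90.55 : 100.00 : 44.18.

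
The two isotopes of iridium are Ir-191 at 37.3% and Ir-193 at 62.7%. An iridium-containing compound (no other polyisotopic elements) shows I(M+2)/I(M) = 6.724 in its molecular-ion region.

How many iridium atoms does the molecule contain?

For n independent Ir atoms, I(M+2)/I(M) = n · (abundance Ir-193) / (abundance Ir-191) = n · 0.627/0.373.
n = 6.724 × 0.373/0.627 = 4.00 ≈ 4

4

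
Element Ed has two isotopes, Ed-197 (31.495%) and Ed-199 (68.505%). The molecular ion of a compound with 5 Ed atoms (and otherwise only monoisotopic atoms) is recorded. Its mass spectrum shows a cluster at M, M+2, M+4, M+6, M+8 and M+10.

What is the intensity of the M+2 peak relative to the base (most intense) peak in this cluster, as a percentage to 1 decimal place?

9.7%

Binomial terms of (0.31495 + 0.68505)^5: M 0.0031, M+2 0.0337, M+4 0.1466, M+6 0.3189, M+8 0.3468, M+10 0.1509 → M+8 is the base peak.
P(M+8) = C(5,4) × 0.31495^1 × 0.68505^4 = 5 × 0.31495 × 0.22023639 = 0.346817 (base)
P(M+2) = C(5,1) × 0.31495^4 × 0.68505^1 = 5 × 0.00983935 × 0.68505 = 0.033702
Relative intensity = 0.033702 / 0.346817 × 100 = 9.7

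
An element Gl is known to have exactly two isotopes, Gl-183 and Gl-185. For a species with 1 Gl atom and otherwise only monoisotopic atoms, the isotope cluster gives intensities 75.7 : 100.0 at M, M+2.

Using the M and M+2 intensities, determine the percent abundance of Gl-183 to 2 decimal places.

Write p for the Gl-183 fraction. I(M+2)/I(M) = [C(1,1)·p^0·(1−p)] / p^1 = 1·(1−p)/p = 100.0/75.7 = 1.3210
(1−p)/p = 1.3210/1 = 1.3210  ⇒  p = 1/(1 + 1.3210) = 0.4308
Gl-183: 43.08%, Gl-185: 56.92%.

43.08%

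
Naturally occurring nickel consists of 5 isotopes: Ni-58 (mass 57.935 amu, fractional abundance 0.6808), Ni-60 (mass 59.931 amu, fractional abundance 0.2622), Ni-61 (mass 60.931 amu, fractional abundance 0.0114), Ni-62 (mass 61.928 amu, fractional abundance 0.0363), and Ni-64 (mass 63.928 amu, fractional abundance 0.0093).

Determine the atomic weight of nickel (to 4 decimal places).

Average mass = Σ (abundance × isotope mass) = 0.6808 × 57.935 + 0.2622 × 59.931 + 0.0114 × 60.931 + 0.0363 × 61.928 + 0.0093 × 63.928
= 39.44215 + 15.71391 + 0.69461 + 2.24799 + 0.59453 = 58.69319 amu

58.6932 amu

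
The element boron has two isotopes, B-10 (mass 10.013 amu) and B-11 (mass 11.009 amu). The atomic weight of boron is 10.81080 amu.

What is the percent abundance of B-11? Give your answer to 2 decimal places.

Writing the weighted mean with unknown fraction x of B-10:
10.013·x + 11.009·(1 − x) = 10.81080
(10.013 − 11.009)·x = 10.81080 − 11.009
x = -0.19820 / -0.996 = 0.19900 → 19.90% B-10, 80.10% B-11.

80.10%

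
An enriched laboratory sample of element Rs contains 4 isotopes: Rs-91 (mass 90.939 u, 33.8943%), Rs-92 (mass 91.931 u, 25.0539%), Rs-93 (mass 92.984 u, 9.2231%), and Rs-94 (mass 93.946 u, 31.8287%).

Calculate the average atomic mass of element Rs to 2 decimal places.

Weight each isotope mass by its fractional abundance: 0.338943 × 90.939 + 0.250539 × 91.931 + 0.092231 × 92.984 + 0.318287 × 93.946
= 30.8231 + 23.0323 + 8.5760 + 29.9018 = 92.3332 u

92.33 u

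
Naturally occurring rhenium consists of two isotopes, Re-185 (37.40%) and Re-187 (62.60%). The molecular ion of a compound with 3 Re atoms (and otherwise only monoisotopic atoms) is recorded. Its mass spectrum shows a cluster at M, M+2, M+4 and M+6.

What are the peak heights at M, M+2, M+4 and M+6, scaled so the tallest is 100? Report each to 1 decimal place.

The 3 Re atoms are independent, so intensities follow the terms of (0.3740 + 0.6260)^3.
P(M) = 0.3740^3 = 0.052314
P(M+2) = 3 × 0.3740^2 × 0.6260^1 = 0.262687
P(M+4) = 3 × 0.3740^1 × 0.6260^2 = 0.439685
P(M+6) = 0.6260^3 = 0.245314
The M+4 peak is largest (0.439685); scaling to 100 gives 11.9 : 59.7 : 100.0 : 55.8.

11.9 : 59.7 : 100.0 : 55.8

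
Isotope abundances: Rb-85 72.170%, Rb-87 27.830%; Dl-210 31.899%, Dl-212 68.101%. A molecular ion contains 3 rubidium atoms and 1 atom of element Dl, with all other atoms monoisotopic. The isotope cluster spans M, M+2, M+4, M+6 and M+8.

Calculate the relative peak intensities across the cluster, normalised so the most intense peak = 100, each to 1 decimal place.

Rubidium pattern (n=3): 0.37589809 : 0.43485841 : 0.16768892 : 0.02155458
Element Dl pattern (n=1): 0.31899 : 0.68101
Convolve the two distributions (both contribute in 2-u steps):
  M: 0.37589809×0.31899 = 0.119908
  M+2: 0.37589809×0.68101 + 0.43485841×0.31899 = 0.394706
  M+4: 0.43485841×0.68101 + 0.16768892×0.31899 = 0.349634
  M+6: 0.16768892×0.68101 + 0.02155458×0.31899 = 0.121074
  M+8: 0.02155458×0.68101 = 0.014679
Scale to base peak (0.394706) = 100: 30.4 : 100.0 : 88.6 : 30.7 : 3.7

30.4 : 100.0 : 88.6 : 30.7 : 3.7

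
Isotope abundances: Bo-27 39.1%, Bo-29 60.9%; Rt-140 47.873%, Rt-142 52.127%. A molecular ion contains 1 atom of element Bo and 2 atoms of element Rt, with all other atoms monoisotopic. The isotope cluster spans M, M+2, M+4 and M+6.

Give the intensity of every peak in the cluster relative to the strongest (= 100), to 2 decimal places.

21.85 : 81.60 : 100.00 : 40.34

Element Bo pattern (n=1): 0.3910 : 0.6090
Element Rt pattern (n=2): 0.22918241 : 0.49909517 : 0.27172241
Convolve the two distributions (both contribute in 2-u steps):
  M: 0.3910×0.22918241 = 0.089610
  M+2: 0.3910×0.49909517 + 0.6090×0.22918241 = 0.334718
  M+4: 0.3910×0.27172241 + 0.6090×0.49909517 = 0.410192
  M+6: 0.6090×0.27172241 = 0.165479
Scale to base peak (0.410192) = 100: 21.85 : 81.60 : 100.00 : 40.34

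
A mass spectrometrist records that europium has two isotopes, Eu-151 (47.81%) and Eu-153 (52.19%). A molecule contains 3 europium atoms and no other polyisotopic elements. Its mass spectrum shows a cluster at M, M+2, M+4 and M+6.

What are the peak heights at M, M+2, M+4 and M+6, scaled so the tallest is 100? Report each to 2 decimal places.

27.97 : 91.61 : 100.00 : 36.39

Each Eu atom is independently Eu-151 (p = 0.4781) or Eu-153 (q = 0.5219); the cluster is the binomial expansion (p + q)^3.
P(M) = 0.4781^3 = 0.109284
P(M+2) = 3 × 0.4781^2 × 0.5219^1 = 0.357887
P(M+4) = 3 × 0.4781^1 × 0.5219^2 = 0.390674
P(M+6) = 0.5219^3 = 0.142155
The M+4 peak is largest (0.390674); scaling to 100 gives 27.97 : 91.61 : 100.00 : 36.39.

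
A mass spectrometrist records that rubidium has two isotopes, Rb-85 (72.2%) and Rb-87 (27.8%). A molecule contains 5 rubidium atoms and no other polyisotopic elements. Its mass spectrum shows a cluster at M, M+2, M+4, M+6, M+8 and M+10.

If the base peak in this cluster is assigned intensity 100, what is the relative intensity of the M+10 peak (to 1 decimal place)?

Binomial terms of (0.722 + 0.278)^5: M 0.1962, M+2 0.3777, M+4 0.2909, M+6 0.1120, M+8 0.0216, M+10 0.0017 → M+2 is the base peak.
P(M+2) = C(5,1) × 0.722^4 × 0.278^1 = 5 × 0.27173701 × 0.2780 = 0.377714 (base)
P(M+10) = C(5,5) × 0.722^0 × 0.278^5 = 1 × 1.0000 × 0.00166044 = 0.001660
Relative intensity = 0.001660 / 0.377714 × 100 = 0.4

0.4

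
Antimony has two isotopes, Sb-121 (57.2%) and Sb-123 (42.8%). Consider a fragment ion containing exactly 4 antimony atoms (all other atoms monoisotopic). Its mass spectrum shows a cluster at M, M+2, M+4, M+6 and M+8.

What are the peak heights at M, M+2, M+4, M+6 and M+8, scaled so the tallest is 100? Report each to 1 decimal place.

29.8 : 89.1 : 100.0 : 49.9 : 9.3

Expanding (0.572 + 0.428)^4:
P(M) = 0.572^4 = 0.107049
P(M+2) = 4 × 0.572^3 × 0.428^1 = 0.320400
P(M+4) = 6 × 0.572^2 × 0.428^2 = 0.359609
P(M+6) = 4 × 0.572^1 × 0.428^3 = 0.179385
P(M+8) = 0.428^4 = 0.033556
The M+4 peak is largest (0.359609); scaling to 100 gives 29.8 : 89.1 : 100.0 : 49.9 : 9.3.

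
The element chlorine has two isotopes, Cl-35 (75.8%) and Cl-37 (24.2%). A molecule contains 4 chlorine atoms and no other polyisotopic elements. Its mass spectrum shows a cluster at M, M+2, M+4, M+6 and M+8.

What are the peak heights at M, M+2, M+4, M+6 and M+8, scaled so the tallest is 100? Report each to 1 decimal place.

Expanding (0.758 + 0.242)^4:
P(M) = 0.758^4 = 0.330124
P(M+2) = 4 × 0.758^3 × 0.242^1 = 0.421583
P(M+4) = 6 × 0.758^2 × 0.242^2 = 0.201893
P(M+6) = 4 × 0.758^1 × 0.242^3 = 0.042971
P(M+8) = 0.242^4 = 0.003430
The M+2 peak is largest (0.421583); scaling to 100 gives 78.3 : 100.0 : 47.9 : 10.2 : 0.8.

78.3 : 100.0 : 47.9 : 10.2 : 0.8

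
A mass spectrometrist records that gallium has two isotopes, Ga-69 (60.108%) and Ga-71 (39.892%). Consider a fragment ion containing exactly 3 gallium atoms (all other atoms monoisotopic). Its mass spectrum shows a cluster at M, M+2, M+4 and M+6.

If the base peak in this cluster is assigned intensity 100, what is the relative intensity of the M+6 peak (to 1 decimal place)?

14.7

Term probabilities: M 0.2172, M+2 0.4324, M+4 0.2870, M+6 0.0635. Base peak = M+2.
P(M+2) = C(3,1) × 0.60108^2 × 0.39892^1 = 3 × 0.36129717 × 0.39892 = 0.432386 (base)
P(M+6) = C(3,3) × 0.60108^0 × 0.39892^3 = 1 × 1.0000 × 0.063483 = 0.063483
Relative intensity = 0.063483 / 0.432386 × 100 = 14.7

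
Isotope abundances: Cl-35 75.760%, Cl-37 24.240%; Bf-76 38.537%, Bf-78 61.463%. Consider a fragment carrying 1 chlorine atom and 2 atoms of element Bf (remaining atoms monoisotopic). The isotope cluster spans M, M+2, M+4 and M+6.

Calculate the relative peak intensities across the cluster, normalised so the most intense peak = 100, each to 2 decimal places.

Chlorine pattern (n=1): 0.7576 : 0.2424
Element Bf pattern (n=2): 0.14851004 : 0.47371993 : 0.37777004
Convolve the two distributions (both contribute in 2-u steps):
  M: 0.7576×0.14851004 = 0.112511
  M+2: 0.7576×0.47371993 + 0.2424×0.14851004 = 0.394889
  M+4: 0.7576×0.37777004 + 0.2424×0.47371993 = 0.401028
  M+6: 0.2424×0.37777004 = 0.091571
Scale to base peak (0.401028) = 100: 28.06 : 98.47 : 100.00 : 22.83

28.06 : 98.47 : 100.00 : 22.83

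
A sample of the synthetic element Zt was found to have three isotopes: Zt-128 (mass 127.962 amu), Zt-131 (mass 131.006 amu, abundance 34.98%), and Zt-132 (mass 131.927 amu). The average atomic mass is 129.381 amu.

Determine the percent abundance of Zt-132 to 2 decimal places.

The remaining 65.02% is split between Zt-128 (fraction x) and Zt-132 (fraction 0.6502 − x).
Substituting: 127.962x + 131.927(0.6502 − x) = 83.5551012
(127.962 − 131.927)x = -2.2238342  ⇒  x = 0.56087, y = 0.08933
Zt-128: 56.09%, Zt-132: 8.93%.

8.93%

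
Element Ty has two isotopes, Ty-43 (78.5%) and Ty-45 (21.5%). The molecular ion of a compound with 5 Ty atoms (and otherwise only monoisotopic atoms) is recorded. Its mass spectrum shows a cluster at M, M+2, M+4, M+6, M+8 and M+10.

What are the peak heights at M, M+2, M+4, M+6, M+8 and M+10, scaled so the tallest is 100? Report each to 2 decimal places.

Expanding (0.785 + 0.215)^5:
P(M) = 0.785^5 = 0.298091
P(M+2) = 5 × 0.785^4 × 0.215^1 = 0.408213
P(M+4) = 10 × 0.785^3 × 0.215^2 = 0.223607
P(M+6) = 10 × 0.785^2 × 0.215^3 = 0.061243
P(M+8) = 5 × 0.785^1 × 0.215^4 = 0.008387
P(M+10) = 0.215^5 = 0.000459
The M+2 peak is largest (0.408213); scaling to 100 gives 73.02 : 100.00 : 54.78 : 15.00 : 2.05 : 0.11.

73.02 : 100.00 : 54.78 : 15.00 : 2.05 : 0.11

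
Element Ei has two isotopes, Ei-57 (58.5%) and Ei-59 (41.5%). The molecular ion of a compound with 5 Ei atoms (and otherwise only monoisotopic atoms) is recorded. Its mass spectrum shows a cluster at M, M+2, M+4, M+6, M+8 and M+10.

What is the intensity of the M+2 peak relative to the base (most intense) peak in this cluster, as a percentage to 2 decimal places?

70.48%

(0.585 + 0.415)^5 gives M 0.0685, M+2 0.2430, M+4 0.3448, M+6 0.2446, M+8 0.0868, M+10 0.0123; the largest is M+4.
P(M+4) = C(5,2) × 0.585^3 × 0.415^2 = 10 × 0.20020162 × 0.172225 = 0.344797 (base)
P(M+2) = C(5,1) × 0.585^4 × 0.415^1 = 5 × 0.11711795 × 0.4150 = 0.243020
Relative intensity = 0.243020 / 0.344797 × 100 = 70.48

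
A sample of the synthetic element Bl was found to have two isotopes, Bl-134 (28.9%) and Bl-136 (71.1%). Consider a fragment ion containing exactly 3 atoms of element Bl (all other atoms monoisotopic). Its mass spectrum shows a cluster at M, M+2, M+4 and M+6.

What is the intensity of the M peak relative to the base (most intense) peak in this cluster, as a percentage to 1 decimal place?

5.5%

(0.289 + 0.711)^3 gives M 0.0241, M+2 0.1782, M+4 0.4383, M+6 0.3594; the largest is M+4.
P(M+4) = C(3,2) × 0.289^1 × 0.711^2 = 3 × 0.2890 × 0.505521 = 0.438287 (base)
P(M) = C(3,0) × 0.289^3 × 0.711^0 = 1 × 0.02413757 × 1.0000 = 0.024138
Relative intensity = 0.024138 / 0.438287 × 100 = 5.5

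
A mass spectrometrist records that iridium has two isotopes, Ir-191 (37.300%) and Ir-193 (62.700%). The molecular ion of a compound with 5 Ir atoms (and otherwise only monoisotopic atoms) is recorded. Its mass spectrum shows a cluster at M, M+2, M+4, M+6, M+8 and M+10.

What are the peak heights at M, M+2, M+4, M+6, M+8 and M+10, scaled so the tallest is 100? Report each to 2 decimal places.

Expanding (0.37300 + 0.62700)^5:
P(M) = 0.37300^5 = 0.007220
P(M+2) = 5 × 0.37300^4 × 0.62700^1 = 0.060684
P(M+4) = 10 × 0.37300^3 × 0.62700^2 = 0.204015
P(M+6) = 10 × 0.37300^2 × 0.62700^3 = 0.342942
P(M+8) = 5 × 0.37300^1 × 0.62700^4 = 0.288237
P(M+10) = 0.62700^5 = 0.096903
The M+6 peak is largest (0.342942); scaling to 100 gives 2.11 : 17.70 : 59.49 : 100.00 : 84.05 : 28.26.

2.11 : 17.70 : 59.49 : 100.00 : 84.05 : 28.26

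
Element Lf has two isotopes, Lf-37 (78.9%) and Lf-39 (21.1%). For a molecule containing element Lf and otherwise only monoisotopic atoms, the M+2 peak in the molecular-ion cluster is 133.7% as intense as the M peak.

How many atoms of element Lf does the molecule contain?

With n Lf atoms, P(M+2)/P(M) = C(n,1)·p^(n−1)q / p^n = n·q/p = n · 0.211/0.789.
n = 1.337 × 0.789/0.211 = 5.00 ≈ 5

5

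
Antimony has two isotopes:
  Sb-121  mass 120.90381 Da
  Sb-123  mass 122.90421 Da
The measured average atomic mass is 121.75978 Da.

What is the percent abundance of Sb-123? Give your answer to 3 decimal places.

42.790%

Let x be the fractional abundance of Sb-121; then Sb-123 has abundance 1 − x.
120.90381·x + 122.90421·(1 − x) = 121.75978
(120.90381 − 122.90421)·x = 121.75978 − 122.90421
x = -1.14443 / -2.00040 = 0.57210 → 57.210% Sb-121, 42.790% Sb-123.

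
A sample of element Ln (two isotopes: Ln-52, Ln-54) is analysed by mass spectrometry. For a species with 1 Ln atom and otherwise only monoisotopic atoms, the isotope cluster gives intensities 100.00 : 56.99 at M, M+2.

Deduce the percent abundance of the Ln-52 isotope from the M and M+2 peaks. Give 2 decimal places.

If p is the fraction of Ln that is Ln-52, then I(M+2)/I(M) = [C(1,1)·p^0·(1−p)] / p^1 = 1·(1−p)/p = 56.99/100.00 = 0.5699
(1−p)/p = 0.5699/1 = 0.5699  ⇒  p = 1/(1 + 0.5699) = 0.6370
Ln-52: 63.70%, Ln-54: 36.30%.

63.70%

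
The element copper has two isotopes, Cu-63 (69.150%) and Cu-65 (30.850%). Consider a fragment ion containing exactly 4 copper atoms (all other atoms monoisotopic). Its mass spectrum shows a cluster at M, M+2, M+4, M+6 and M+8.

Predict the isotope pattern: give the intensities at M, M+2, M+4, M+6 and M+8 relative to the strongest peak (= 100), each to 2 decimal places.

Each Cu atom is independently Cu-63 (p = 0.69150) or Cu-65 (q = 0.30850); the cluster is the binomial expansion (p + q)^4.
P(M) = 0.69150^4 = 0.228649
P(M+2) = 4 × 0.69150^3 × 0.30850^1 = 0.408030
P(M+4) = 6 × 0.69150^2 × 0.30850^2 = 0.273052
P(M+6) = 4 × 0.69150^1 × 0.30850^3 = 0.081212
P(M+8) = 0.30850^4 = 0.009058
The M+2 peak is largest (0.408030); scaling to 100 gives 56.04 : 100.00 : 66.92 : 19.90 : 2.22.

56.04 : 100.00 : 66.92 : 19.90 : 2.22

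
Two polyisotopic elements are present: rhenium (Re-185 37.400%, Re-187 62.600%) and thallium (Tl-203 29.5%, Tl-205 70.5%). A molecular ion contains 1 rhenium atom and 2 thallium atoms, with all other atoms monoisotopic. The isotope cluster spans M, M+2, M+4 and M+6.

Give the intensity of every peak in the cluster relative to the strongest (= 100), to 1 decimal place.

Rhenium pattern (n=1): 0.3740 : 0.6260
Thallium pattern (n=2): 0.087025 : 0.41595 : 0.497025
Convolve the two distributions (both contribute in 2-u steps):
  M: 0.3740×0.087025 = 0.032547
  M+2: 0.3740×0.41595 + 0.6260×0.087025 = 0.210043
  M+4: 0.3740×0.497025 + 0.6260×0.41595 = 0.446272
  M+6: 0.6260×0.497025 = 0.311138
Scale to base peak (0.446272) = 100: 7.3 : 47.1 : 100.0 : 69.7

7.3 : 47.1 : 100.0 : 69.7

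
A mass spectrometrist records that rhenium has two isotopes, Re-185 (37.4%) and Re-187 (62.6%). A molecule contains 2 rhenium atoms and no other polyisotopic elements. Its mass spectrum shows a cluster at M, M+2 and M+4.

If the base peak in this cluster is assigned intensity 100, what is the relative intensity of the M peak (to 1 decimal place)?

29.9

Binomial terms of (0.374 + 0.626)^2: M 0.1399, M+2 0.4682, M+4 0.3919 → M+2 is the base peak.
P(M+2) = C(2,1) × 0.374^1 × 0.626^1 = 2 × 0.3740 × 0.6260 = 0.468248 (base)
P(M) = C(2,0) × 0.374^2 × 0.626^0 = 1 × 0.139876 × 1.0000 = 0.139876
Relative intensity = 0.139876 / 0.468248 × 100 = 29.9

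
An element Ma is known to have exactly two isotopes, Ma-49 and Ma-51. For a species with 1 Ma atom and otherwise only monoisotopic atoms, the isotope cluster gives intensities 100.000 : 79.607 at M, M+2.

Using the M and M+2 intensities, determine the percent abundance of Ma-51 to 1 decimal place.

If p is the fraction of Ma that is Ma-49, then I(M+2)/I(M) = [C(1,1)·p^0·(1−p)] / p^1 = 1·(1−p)/p = 79.607/100.000 = 0.7961
(1−p)/p = 0.7961/1 = 0.7961  ⇒  p = 1/(1 + 0.7961) = 0.5568
Ma-49: 55.7%, Ma-51: 44.3%.

44.3%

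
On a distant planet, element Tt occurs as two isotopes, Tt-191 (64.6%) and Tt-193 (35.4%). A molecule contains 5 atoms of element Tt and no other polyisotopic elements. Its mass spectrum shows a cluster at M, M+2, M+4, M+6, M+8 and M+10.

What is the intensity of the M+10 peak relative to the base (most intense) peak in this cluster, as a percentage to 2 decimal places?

(0.646 + 0.354)^5 gives M 0.1125, M+2 0.3083, M+4 0.3378, M+6 0.1851, M+8 0.0507, M+10 0.0056; the largest is M+4.
P(M+4) = C(5,2) × 0.646^3 × 0.354^2 = 10 × 0.26958614 × 0.125316 = 0.337835 (base)
P(M+10) = C(5,5) × 0.646^0 × 0.354^5 = 1 × 1.0000 × 0.00555925 = 0.005559
Relative intensity = 0.005559 / 0.337835 × 100 = 1.65

1.65%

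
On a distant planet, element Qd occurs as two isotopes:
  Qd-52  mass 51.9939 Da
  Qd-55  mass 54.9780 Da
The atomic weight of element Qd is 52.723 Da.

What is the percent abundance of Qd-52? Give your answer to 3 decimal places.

With x = fraction of Qd-52 (so Qd-55 is 1 − x):
51.9939·x + 54.9780·(1 − x) = 52.723
(51.9939 − 54.9780)·x = 52.723 − 54.9780
x = -2.2550 / -2.9841 = 0.75567 → 75.567% Qd-52, 24.433% Qd-55.

75.567%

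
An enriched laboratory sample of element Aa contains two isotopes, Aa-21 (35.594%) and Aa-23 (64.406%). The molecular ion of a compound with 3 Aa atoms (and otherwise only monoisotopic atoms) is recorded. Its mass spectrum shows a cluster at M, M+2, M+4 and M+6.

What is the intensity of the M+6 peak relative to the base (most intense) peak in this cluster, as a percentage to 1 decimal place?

(0.35594 + 0.64406)^3 gives M 0.0451, M+2 0.2448, M+4 0.4429, M+6 0.2672; the largest is M+4.
P(M+4) = C(3,2) × 0.35594^1 × 0.64406^2 = 3 × 0.35594 × 0.41481328 = 0.442946 (base)
P(M+6) = C(3,3) × 0.35594^0 × 0.64406^3 = 1 × 1.0000 × 0.26716464 = 0.267165
Relative intensity = 0.267165 / 0.442946 × 100 = 60.3

60.3%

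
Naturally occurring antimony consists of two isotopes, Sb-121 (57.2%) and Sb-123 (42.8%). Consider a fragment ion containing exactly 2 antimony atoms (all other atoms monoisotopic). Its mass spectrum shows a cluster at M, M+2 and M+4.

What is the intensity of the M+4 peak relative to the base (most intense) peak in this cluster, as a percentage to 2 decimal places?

37.41%

(0.572 + 0.428)^2 gives M 0.3272, M+2 0.4896, M+4 0.1832; the largest is M+2.
P(M+2) = C(2,1) × 0.572^1 × 0.428^1 = 2 × 0.5720 × 0.4280 = 0.489632 (base)
P(M+4) = C(2,2) × 0.572^0 × 0.428^2 = 1 × 1.0000 × 0.183184 = 0.183184
Relative intensity = 0.183184 / 0.489632 × 100 = 37.41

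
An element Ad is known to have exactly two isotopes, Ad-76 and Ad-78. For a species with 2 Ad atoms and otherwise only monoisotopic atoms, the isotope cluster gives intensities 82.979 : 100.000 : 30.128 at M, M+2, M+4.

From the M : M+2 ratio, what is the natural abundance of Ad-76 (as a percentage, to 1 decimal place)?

62.4%

Write p for the Ad-76 fraction. I(M+2)/I(M) = [C(2,1)·p^1·(1−p)] / p^2 = 2·(1−p)/p = 100.000/82.979 = 1.2051
(1−p)/p = 1.2051/2 = 0.6026  ⇒  p = 1/(1 + 0.6026) = 0.6240
Ad-76: 62.4%, Ad-78: 37.6%.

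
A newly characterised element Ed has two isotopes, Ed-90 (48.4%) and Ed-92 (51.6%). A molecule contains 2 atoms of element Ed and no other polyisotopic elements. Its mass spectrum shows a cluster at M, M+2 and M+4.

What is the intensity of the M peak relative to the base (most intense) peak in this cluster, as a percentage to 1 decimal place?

46.9%

(0.484 + 0.516)^2 gives M 0.2343, M+2 0.4995, M+4 0.2663; the largest is M+2.
P(M+2) = C(2,1) × 0.484^1 × 0.516^1 = 2 × 0.4840 × 0.5160 = 0.499488 (base)
P(M) = C(2,0) × 0.484^2 × 0.516^0 = 1 × 0.234256 × 1.0000 = 0.234256
Relative intensity = 0.234256 / 0.499488 × 100 = 46.9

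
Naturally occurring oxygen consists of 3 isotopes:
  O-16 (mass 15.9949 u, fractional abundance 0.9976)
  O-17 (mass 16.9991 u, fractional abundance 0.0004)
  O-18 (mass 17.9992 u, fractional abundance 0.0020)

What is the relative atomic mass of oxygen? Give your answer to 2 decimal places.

16.00 u

The abundance-weighted mean is 0.9976 × 15.9949 + 0.0004 × 16.9991 + 0.0020 × 17.9992
= 15.95651 + 0.00680 + 0.03600 = 15.99931 u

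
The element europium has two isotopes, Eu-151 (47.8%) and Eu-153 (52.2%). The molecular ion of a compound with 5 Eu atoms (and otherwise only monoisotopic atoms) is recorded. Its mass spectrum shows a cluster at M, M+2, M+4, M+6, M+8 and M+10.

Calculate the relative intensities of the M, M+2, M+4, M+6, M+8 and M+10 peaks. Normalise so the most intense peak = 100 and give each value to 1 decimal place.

Expanding (0.478 + 0.522)^5:
P(M) = 0.478^5 = 0.024954
P(M+2) = 5 × 0.478^4 × 0.522^1 = 0.136255
P(M+4) = 10 × 0.478^3 × 0.522^2 = 0.297594
P(M+6) = 10 × 0.478^2 × 0.522^3 = 0.324988
P(M+8) = 5 × 0.478^1 × 0.522^4 = 0.177452
P(M+10) = 0.522^5 = 0.038757
The M+6 peak is largest (0.324988); scaling to 100 gives 7.7 : 41.9 : 91.6 : 100.0 : 54.6 : 11.9.

7.7 : 41.9 : 91.6 : 100.0 : 54.6 : 11.9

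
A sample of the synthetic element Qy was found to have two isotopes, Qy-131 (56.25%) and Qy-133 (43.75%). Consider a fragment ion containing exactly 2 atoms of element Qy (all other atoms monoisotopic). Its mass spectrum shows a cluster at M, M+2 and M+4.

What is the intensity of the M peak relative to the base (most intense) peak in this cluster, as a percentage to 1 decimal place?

Term probabilities: M 0.3164, M+2 0.4922, M+4 0.1914. Base peak = M+2.
P(M+2) = C(2,1) × 0.5625^1 × 0.4375^1 = 2 × 0.5625 × 0.4375 = 0.492188 (base)
P(M) = C(2,0) × 0.5625^2 × 0.4375^0 = 1 × 0.31640625 × 1.0000 = 0.316406
Relative intensity = 0.316406 / 0.492188 × 100 = 64.3

64.3%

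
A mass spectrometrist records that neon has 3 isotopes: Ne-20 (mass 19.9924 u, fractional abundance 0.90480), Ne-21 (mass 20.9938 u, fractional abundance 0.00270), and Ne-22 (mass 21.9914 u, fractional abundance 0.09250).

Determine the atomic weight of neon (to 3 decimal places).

The abundance-weighted mean is 0.90480 × 19.9924 + 0.00270 × 20.9938 + 0.09250 × 21.9914
= 18.08912 + 0.05668 + 2.03420 = 20.18000 u

20.180 u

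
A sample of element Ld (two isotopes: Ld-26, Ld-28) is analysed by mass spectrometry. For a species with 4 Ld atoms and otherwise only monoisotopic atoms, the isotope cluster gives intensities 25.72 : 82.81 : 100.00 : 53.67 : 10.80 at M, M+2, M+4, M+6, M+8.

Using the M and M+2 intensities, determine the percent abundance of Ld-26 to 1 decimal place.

55.4%

If p is the fraction of Ld that is Ld-26, then I(M+2)/I(M) = [C(4,1)·p^3·(1−p)] / p^4 = 4·(1−p)/p = 82.81/25.72 = 3.2197
(1−p)/p = 3.2197/4 = 0.8049  ⇒  p = 1/(1 + 0.8049) = 0.5540
Ld-26: 55.4%, Ld-28: 44.6%.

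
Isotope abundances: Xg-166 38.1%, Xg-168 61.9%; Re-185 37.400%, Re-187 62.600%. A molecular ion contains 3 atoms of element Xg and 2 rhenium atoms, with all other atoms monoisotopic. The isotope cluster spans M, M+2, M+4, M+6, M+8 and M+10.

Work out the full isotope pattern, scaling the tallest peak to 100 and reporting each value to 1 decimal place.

Element Xg pattern (n=3): 0.05530634 : 0.26956398 : 0.43795302 : 0.23717666
Rhenium pattern (n=2): 0.139876 : 0.468248 : 0.391876
Convolve the two distributions (both contribute in 2-u steps):
  M: 0.05530634×0.139876 = 0.007736
  M+2: 0.05530634×0.468248 + 0.26956398×0.139876 = 0.063603
  M+4: 0.05530634×0.391876 + 0.26956398×0.468248 + 0.43795302×0.139876 = 0.209155
  M+6: 0.26956398×0.391876 + 0.43795302×0.468248 + 0.23717666×0.139876 = 0.343882
  M+8: 0.43795302×0.391876 + 0.23717666×0.468248 = 0.282681
  M+10: 0.23717666×0.391876 = 0.092944
Scale to base peak (0.343882) = 100: 2.2 : 18.5 : 60.8 : 100.0 : 82.2 : 27.0

2.2 : 18.5 : 60.8 : 100.0 : 82.2 : 27.0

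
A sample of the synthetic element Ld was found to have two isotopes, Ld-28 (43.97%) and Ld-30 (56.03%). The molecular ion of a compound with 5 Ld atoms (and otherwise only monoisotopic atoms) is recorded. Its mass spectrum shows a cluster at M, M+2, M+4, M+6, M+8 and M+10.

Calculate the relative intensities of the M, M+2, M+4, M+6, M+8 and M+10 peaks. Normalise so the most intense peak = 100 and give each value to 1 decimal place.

The 5 Ld atoms are independent, so intensities follow the terms of (0.4397 + 0.5603)^5.
P(M) = 0.4397^5 = 0.016435
P(M+2) = 5 × 0.4397^4 × 0.5603^1 = 0.104717
P(M+4) = 10 × 0.4397^3 × 0.5603^2 = 0.266877
P(M+6) = 10 × 0.4397^2 × 0.5603^3 = 0.340075
P(M+8) = 5 × 0.4397^1 × 0.5603^4 = 0.216675
P(M+10) = 0.5603^5 = 0.055221
The M+6 peak is largest (0.340075); scaling to 100 gives 4.8 : 30.8 : 78.5 : 100.0 : 63.7 : 16.2.

4.8 : 30.8 : 78.5 : 100.0 : 63.7 : 16.2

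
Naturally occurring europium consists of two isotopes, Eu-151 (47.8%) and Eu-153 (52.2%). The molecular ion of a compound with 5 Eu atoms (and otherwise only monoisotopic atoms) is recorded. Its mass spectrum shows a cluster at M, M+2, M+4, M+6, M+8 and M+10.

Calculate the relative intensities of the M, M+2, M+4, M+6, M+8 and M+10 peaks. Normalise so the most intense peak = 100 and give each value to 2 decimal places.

7.68 : 41.93 : 91.57 : 100.00 : 54.60 : 11.93

Each Eu atom is independently Eu-151 (p = 0.478) or Eu-153 (q = 0.522); the cluster is the binomial expansion (p + q)^5.
P(M) = 0.478^5 = 0.024954
P(M+2) = 5 × 0.478^4 × 0.522^1 = 0.136255
P(M+4) = 10 × 0.478^3 × 0.522^2 = 0.297594
P(M+6) = 10 × 0.478^2 × 0.522^3 = 0.324988
P(M+8) = 5 × 0.478^1 × 0.522^4 = 0.177452
P(M+10) = 0.522^5 = 0.038757
The M+6 peak is largest (0.324988); scaling to 100 gives 7.68 : 41.93 : 91.57 : 100.00 : 54.60 : 11.93.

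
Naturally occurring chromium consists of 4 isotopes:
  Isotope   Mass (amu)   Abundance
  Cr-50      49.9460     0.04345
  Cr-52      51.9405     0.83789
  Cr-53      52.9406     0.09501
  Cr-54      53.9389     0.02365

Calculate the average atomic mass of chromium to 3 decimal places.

51.996 amu

Average mass = Σ (abundance × isotope mass) = 0.04345 × 49.9460 + 0.83789 × 51.9405 + 0.09501 × 52.9406 + 0.02365 × 53.9389
= 2.17015 + 43.52043 + 5.02989 + 1.27565 = 51.99612 amu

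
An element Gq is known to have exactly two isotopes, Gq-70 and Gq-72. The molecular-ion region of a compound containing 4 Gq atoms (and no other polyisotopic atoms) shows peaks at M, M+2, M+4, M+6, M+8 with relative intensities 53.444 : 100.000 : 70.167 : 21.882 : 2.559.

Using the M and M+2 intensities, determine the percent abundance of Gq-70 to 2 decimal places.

Write p for the Gq-70 fraction. I(M+2)/I(M) = [C(4,1)·p^3·(1−p)] / p^4 = 4·(1−p)/p = 100.000/53.444 = 1.8711
(1−p)/p = 1.8711/4 = 0.4678  ⇒  p = 1/(1 + 0.4678) = 0.6813
Gq-70: 68.13%, Gq-72: 31.87%.

68.13%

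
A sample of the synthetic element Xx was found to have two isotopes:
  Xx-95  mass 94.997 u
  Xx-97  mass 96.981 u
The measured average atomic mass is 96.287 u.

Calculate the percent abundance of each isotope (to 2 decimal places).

Xx-95: 34.98%, Xx-97: 65.02%

With x = fraction of Xx-95 (so Xx-97 is 1 − x):
94.997·x + 96.981·(1 − x) = 96.287
(94.997 − 96.981)·x = 96.287 − 96.981
x = -0.694 / -1.984 = 0.34980 → 34.98% Xx-95, 65.02% Xx-97.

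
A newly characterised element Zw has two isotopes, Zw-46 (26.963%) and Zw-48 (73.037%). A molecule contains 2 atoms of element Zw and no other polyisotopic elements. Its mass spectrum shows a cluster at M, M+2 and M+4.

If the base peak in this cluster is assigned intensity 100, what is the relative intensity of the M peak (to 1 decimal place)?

13.6

Term probabilities: M 0.0727, M+2 0.3939, M+4 0.5334. Base peak = M+4.
P(M+4) = C(2,2) × 0.26963^0 × 0.73037^2 = 1 × 1.0000 × 0.53344034 = 0.533440 (base)
P(M) = C(2,0) × 0.26963^2 × 0.73037^0 = 1 × 0.07270034 × 1.0000 = 0.072700
Relative intensity = 0.072700 / 0.533440 × 100 = 13.6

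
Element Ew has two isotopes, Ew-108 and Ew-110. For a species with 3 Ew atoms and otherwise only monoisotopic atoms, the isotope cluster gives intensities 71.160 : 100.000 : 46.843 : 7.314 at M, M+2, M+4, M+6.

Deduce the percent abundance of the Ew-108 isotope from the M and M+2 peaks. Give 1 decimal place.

If p is the fraction of Ew that is Ew-108, then I(M+2)/I(M) = [C(3,1)·p^2·(1−p)] / p^3 = 3·(1−p)/p = 100.000/71.160 = 1.4053
(1−p)/p = 1.4053/3 = 0.4684  ⇒  p = 1/(1 + 0.4684) = 0.6810
Ew-108: 68.1%, Ew-110: 31.9%.

68.1%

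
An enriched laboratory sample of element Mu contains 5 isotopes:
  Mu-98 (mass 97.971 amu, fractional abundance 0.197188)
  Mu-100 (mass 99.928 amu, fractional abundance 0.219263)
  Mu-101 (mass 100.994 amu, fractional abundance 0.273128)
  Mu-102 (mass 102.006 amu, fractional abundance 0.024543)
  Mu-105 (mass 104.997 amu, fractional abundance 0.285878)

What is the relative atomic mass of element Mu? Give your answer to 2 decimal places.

Average mass = Σ (abundance × isotope mass) = 0.197188 × 97.971 + 0.219263 × 99.928 + 0.273128 × 100.994 + 0.024543 × 102.006 + 0.285878 × 104.997
= 19.3187 + 21.9105 + 27.5843 + 2.5035 + 30.0163 = 101.3333 amu

101.33 amu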